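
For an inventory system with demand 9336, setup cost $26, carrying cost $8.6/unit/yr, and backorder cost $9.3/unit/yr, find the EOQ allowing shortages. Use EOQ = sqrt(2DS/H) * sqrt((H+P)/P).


Formula: EOQ* = sqrt(2DS/H) * sqrt((H+P)/P)
Base EOQ = sqrt(2*9336*26/8.6) = 237.59 units
Correction = sqrt((8.6+9.3)/9.3) = 1.38735
EOQ* = 237.59 * 1.38735 = 329.6 units

329.6 units


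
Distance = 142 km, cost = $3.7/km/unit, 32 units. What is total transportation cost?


TC = dist * cost * units = 142 * 3.7 * 32 = $16812.80

$16812.80


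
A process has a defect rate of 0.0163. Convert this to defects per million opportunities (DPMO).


DPMO = defect_rate * 1000000 = 0.0163 * 1000000

16300


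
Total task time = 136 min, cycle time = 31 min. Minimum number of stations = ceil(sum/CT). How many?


Formula: N_min = ceil(Sum of Task Times / Cycle Time)
N_min = ceil(136 min / 31 min) = ceil(4.3871)
N_min = 5 stations

5


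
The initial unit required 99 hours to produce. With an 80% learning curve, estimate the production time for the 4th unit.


Formula: T_n = T_1 * (learning_rate)^(log2(n)) where learning_rate = rate/100
Doublings = log2(4) = 2
T_n = 99 * 0.8^2
T_n = 99 * 0.64 = 63.4 hours

63.4 hours


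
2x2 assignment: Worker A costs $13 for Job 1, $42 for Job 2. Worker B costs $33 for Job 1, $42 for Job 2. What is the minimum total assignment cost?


Option 1: A->1 + B->2 = $13 + $42 = $55
Option 2: A->2 + B->1 = $42 + $33 = $75
Min cost = min($55, $75) = $55

$55


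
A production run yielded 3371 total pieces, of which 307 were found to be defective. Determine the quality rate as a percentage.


Formula: Quality Rate = Good Pieces / Total Pieces * 100
Good pieces = 3371 - 307 = 3064
QR = 3064 / 3371 * 100 = 90.9%

90.9%


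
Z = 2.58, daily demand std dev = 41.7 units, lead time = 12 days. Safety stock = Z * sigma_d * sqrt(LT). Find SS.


Formula: SS = z * sigma_d * sqrt(LT)
sqrt(LT) = sqrt(12) = 3.4641
SS = 2.58 * 41.7 * 3.4641
SS = 372.7 units

372.7 units


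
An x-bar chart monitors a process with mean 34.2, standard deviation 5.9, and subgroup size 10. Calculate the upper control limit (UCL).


UCL = 34.2 + 3 * 5.9 / sqrt(10)

39.8


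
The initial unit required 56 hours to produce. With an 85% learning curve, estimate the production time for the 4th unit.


Formula: T_n = T_1 * (learning_rate)^(log2(n)) where learning_rate = rate/100
Doublings = log2(4) = 2
T_n = 56 * 0.85^2
T_n = 56 * 0.7225 = 40.5 hours

40.5 hours


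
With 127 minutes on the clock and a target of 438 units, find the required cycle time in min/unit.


Formula: CT = Available Time / Number of Units
CT = 127 min / 438 units
CT = 0.29 min/unit

0.29 min/unit


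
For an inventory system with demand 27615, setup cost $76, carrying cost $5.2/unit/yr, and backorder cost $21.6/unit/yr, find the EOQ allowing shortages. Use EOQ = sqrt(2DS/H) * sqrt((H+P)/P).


Formula: EOQ* = sqrt(2DS/H) * sqrt((H+P)/P)
Base EOQ = sqrt(2*27615*76/5.2) = 898.45 units
Correction = sqrt((5.2+21.6)/21.6) = 1.11389
EOQ* = 898.45 * 1.11389 = 1000.8 units

1000.8 units


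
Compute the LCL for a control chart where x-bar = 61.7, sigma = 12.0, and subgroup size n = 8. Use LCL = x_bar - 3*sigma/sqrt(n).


LCL = 61.7 - 3 * 12.0 / sqrt(8)

48.97


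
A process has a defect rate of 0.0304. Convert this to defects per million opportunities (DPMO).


DPMO = defect_rate * 1000000 = 0.0304 * 1000000

30400


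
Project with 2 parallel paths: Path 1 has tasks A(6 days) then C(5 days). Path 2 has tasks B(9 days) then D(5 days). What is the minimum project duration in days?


Path 1 = 6 + 5 = 11 days
Path 2 = 9 + 5 = 14 days
Duration = max(11, 14) = 14 days

14 days


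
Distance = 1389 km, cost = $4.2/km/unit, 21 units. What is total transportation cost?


TC = dist * cost * units = 1389 * 4.2 * 21 = $122509.80

$122509.80


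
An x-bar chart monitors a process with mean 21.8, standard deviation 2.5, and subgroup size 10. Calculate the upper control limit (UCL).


UCL = 21.8 + 3 * 2.5 / sqrt(10)

24.17


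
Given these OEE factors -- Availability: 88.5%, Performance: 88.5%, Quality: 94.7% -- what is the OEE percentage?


Formula: OEE = Availability * Performance * Quality / 10000
A * P = 88.5% * 88.5% / 100 = 78.32%
OEE = 78.32% * 94.7% / 100 = 74.2%

74.2%


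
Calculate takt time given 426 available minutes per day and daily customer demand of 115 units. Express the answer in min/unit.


Formula: Takt Time = Available Production Time / Customer Demand
Takt = 426 min/day / 115 units/day
Takt = 3.7 min/unit

3.7 min/unit


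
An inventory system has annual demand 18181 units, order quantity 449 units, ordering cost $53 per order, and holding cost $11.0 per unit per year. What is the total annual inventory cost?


TC = 18181/449 * 53 + 449/2 * 11.0

$4615.59


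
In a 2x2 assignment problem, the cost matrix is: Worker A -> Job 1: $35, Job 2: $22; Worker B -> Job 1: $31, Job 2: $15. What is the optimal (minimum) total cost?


Option 1: A->1 + B->2 = $35 + $15 = $50
Option 2: A->2 + B->1 = $22 + $31 = $53
Min cost = min($50, $53) = $50

$50


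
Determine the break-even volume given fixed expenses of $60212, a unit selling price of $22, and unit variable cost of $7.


Formula: BEQ = Fixed Costs / (Price - Variable Cost)
Contribution margin = $22 - $7 = $15/unit
BEQ = ceil($60212 / $15/unit) = ceil(4014.13) = 4015 units

4015 units


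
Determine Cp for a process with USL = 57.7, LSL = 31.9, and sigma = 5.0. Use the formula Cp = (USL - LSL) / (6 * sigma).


Cp = (57.7 - 31.9) / (6 * 5.0)

0.86


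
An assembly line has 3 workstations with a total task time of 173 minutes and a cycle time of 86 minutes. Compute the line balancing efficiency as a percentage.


Formula: Efficiency = Sum of Task Times / (N_stations * CT) * 100
Total station capacity = 3 stations * 86 min = 258 min
Efficiency = 173 / 258 * 100 = 67.1%

67.1%


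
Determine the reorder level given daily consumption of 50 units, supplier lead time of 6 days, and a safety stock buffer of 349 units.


Formula: ROP = (Daily Demand * Lead Time) + Safety Stock
Demand during lead time = 50 * 6 = 300 units
ROP = 300 + 349 = 649 units

649 units


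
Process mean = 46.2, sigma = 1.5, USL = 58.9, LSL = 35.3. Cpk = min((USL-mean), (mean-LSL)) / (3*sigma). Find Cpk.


Cpu = (58.9 - 46.2) / (3 * 1.5) = 2.82
Cpl = (46.2 - 35.3) / (3 * 1.5) = 2.42
Cpk = min(2.82, 2.42) = 2.42

2.42


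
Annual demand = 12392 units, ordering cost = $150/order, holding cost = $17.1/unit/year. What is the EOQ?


Formula: EOQ = sqrt(2 * D * S / H)
Numerator: 2 * 12392 * 150 = 3717600
2DS/H = 3717600 / 17.1 = 217403.5
EOQ = sqrt(217403.5) = 466.3 units

466.3 units


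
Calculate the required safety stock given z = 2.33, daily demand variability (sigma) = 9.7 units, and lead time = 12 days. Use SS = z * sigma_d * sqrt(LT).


Formula: SS = z * sigma_d * sqrt(LT)
sqrt(LT) = sqrt(12) = 3.4641
SS = 2.33 * 9.7 * 3.4641
SS = 78.3 units

78.3 units


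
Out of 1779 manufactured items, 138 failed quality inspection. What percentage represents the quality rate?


Formula: Quality Rate = Good Pieces / Total Pieces * 100
Good pieces = 1779 - 138 = 1641
QR = 1641 / 1779 * 100 = 92.2%

92.2%


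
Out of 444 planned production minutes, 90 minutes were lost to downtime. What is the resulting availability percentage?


Formula: Availability = (Planned Time - Downtime) / Planned Time * 100
Uptime = 444 - 90 = 354 min
Availability = 354 / 444 * 100 = 79.7%

79.7%


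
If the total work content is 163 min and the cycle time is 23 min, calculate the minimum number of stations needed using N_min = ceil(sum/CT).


Formula: N_min = ceil(Sum of Task Times / Cycle Time)
N_min = ceil(163 min / 23 min) = ceil(7.087)
N_min = 8 stations

8


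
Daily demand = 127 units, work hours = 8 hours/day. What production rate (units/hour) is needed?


Formula: Production Rate = Daily Demand / Available Hours
Rate = 127 units/day / 8 hours/day
Rate = 15.9 units/hour

15.9 units/hour


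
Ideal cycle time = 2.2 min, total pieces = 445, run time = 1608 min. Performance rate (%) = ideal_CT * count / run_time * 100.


Formula: Performance = (Ideal CT * Total Count) / Run Time * 100
Ideal output time = 2.2 * 445 = 979.0 min
Performance = 979.0 / 1608 * 100 = 60.9%

60.9%


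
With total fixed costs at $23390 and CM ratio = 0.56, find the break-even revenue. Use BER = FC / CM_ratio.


Formula: BER = Fixed Costs / Contribution Margin Ratio
BER = $23390 / 0.56
BER = $41767.86 (to the nearest cent)

$41767.86


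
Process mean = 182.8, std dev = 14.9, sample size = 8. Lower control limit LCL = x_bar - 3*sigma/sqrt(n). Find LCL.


LCL = 182.8 - 3 * 14.9 / sqrt(8)

167.0


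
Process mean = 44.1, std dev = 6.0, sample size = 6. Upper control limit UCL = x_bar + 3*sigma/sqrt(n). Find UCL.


UCL = 44.1 + 3 * 6.0 / sqrt(6)

51.45


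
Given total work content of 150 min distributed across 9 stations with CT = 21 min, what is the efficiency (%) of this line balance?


Formula: Efficiency = Sum of Task Times / (N_stations * CT) * 100
Total station capacity = 9 stations * 21 min = 189 min
Efficiency = 150 / 189 * 100 = 79.4%

79.4%


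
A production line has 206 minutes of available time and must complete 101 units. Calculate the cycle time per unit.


Formula: CT = Available Time / Number of Units
CT = 206 min / 101 units
CT = 2.04 min/unit

2.04 min/unit


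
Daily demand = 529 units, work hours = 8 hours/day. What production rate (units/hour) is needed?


Formula: Production Rate = Daily Demand / Available Hours
Rate = 529 units/day / 8 hours/day
Rate = 66.1 units/hour

66.1 units/hour


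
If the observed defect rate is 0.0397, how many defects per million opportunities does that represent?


DPMO = defect_rate * 1000000 = 0.0397 * 1000000

39700


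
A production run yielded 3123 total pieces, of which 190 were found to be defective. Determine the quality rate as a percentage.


Formula: Quality Rate = Good Pieces / Total Pieces * 100
Good pieces = 3123 - 190 = 2933
QR = 2933 / 3123 * 100 = 93.9%

93.9%


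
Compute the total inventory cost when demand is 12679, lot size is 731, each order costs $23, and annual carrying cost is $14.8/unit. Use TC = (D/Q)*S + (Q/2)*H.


TC = 12679/731 * 23 + 731/2 * 14.8

$5808.33


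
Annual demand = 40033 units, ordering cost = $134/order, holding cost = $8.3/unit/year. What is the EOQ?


Formula: EOQ = sqrt(2 * D * S / H)
Numerator: 2 * 40033 * 134 = 10728844
2DS/H = 10728844 / 8.3 = 1292631.8
EOQ = sqrt(1292631.8) = 1136.9 units

1136.9 units


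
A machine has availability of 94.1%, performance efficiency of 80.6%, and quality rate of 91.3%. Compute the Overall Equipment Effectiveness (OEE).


Formula: OEE = Availability * Performance * Quality / 10000
A * P = 94.1% * 80.6% / 100 = 75.84%
OEE = 75.84% * 91.3% / 100 = 69.2%

69.2%


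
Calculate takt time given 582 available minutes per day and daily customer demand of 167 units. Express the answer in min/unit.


Formula: Takt Time = Available Production Time / Customer Demand
Takt = 582 min/day / 167 units/day
Takt = 3.49 min/unit

3.49 min/unit


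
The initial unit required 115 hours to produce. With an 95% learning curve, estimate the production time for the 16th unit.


Formula: T_n = T_1 * (learning_rate)^(log2(n)) where learning_rate = rate/100
Doublings = log2(16) = 4
T_n = 115 * 0.95^4
T_n = 115 * 0.8145 = 93.7 hours

93.7 hours


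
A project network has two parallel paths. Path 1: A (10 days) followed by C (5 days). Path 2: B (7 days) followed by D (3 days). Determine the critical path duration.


Path 1 = 10 + 5 = 15 days
Path 2 = 7 + 3 = 10 days
Duration = max(15, 10) = 15 days

15 days


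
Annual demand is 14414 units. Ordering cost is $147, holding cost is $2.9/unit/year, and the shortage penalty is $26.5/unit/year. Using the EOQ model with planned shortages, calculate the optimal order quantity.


Formula: EOQ* = sqrt(2DS/H) * sqrt((H+P)/P)
Base EOQ = sqrt(2*14414*147/2.9) = 1208.83 units
Correction = sqrt((2.9+26.5)/26.5) = 1.0533
EOQ* = 1208.83 * 1.0533 = 1273.3 units

1273.3 units


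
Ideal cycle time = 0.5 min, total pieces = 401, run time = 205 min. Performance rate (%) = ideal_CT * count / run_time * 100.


Formula: Performance = (Ideal CT * Total Count) / Run Time * 100
Ideal output time = 0.5 * 401 = 200.5 min
Performance = 200.5 / 205 * 100 = 97.8%

97.8%


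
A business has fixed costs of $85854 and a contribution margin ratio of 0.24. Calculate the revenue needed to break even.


Formula: BER = Fixed Costs / Contribution Margin Ratio
BER = $85854 / 0.24
BER = $357725.00 (to the nearest cent)

$357725.00


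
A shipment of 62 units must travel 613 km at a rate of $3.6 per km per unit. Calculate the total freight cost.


TC = dist * cost * units = 613 * 3.6 * 62 = $136821.60

$136821.60


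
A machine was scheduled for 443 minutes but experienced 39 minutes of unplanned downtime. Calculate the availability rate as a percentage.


Formula: Availability = (Planned Time - Downtime) / Planned Time * 100
Uptime = 443 - 39 = 404 min
Availability = 404 / 443 * 100 = 91.2%

91.2%


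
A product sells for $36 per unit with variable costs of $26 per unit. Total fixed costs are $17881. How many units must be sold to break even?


Formula: BEQ = Fixed Costs / (Price - Variable Cost)
Contribution margin = $36 - $26 = $10/unit
BEQ = ceil($17881 / $10/unit) = ceil(1788.1) = 1789 units

1789 units


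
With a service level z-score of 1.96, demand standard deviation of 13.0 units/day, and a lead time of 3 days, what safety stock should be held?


Formula: SS = z * sigma_d * sqrt(LT)
sqrt(LT) = sqrt(3) = 1.7321
SS = 1.96 * 13.0 * 1.7321
SS = 44.1 units

44.1 units


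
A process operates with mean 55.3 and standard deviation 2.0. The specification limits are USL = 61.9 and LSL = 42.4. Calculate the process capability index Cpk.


Cpu = (61.9 - 55.3) / (3 * 2.0) = 1.1
Cpl = (55.3 - 42.4) / (3 * 2.0) = 2.15
Cpk = min(1.1, 2.15) = 1.1

1.1


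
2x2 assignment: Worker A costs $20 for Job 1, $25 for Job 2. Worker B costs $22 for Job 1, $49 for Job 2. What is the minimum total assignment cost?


Option 1: A->1 + B->2 = $20 + $49 = $69
Option 2: A->2 + B->1 = $25 + $22 = $47
Min cost = min($69, $47) = $47

$47


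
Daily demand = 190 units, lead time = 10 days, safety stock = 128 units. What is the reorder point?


Formula: ROP = (Daily Demand * Lead Time) + Safety Stock
Demand during lead time = 190 * 10 = 1900 units
ROP = 1900 + 128 = 2028 units

2028 units


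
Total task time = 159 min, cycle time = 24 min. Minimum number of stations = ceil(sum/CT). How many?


Formula: N_min = ceil(Sum of Task Times / Cycle Time)
N_min = ceil(159 min / 24 min) = ceil(6.625)
N_min = 7 stations

7


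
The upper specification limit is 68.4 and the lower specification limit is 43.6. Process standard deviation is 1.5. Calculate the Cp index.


Cp = (68.4 - 43.6) / (6 * 1.5)

2.76


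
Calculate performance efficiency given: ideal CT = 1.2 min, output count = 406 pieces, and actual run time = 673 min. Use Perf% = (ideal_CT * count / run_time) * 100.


Formula: Performance = (Ideal CT * Total Count) / Run Time * 100
Ideal output time = 1.2 * 406 = 487.2 min
Performance = 487.2 / 673 * 100 = 72.4%

72.4%


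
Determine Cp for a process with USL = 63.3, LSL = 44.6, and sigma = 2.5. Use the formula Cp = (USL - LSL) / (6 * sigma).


Cp = (63.3 - 44.6) / (6 * 2.5)

1.25


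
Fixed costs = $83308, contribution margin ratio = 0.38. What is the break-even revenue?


Formula: BER = Fixed Costs / Contribution Margin Ratio
BER = $83308 / 0.38
BER = $219231.58 (to the nearest cent)

$219231.58


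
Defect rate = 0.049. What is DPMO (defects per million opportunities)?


DPMO = defect_rate * 1000000 = 0.049 * 1000000

49000


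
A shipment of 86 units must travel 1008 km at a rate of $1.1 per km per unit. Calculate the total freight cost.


TC = dist * cost * units = 1008 * 1.1 * 86 = $95356.80

$95356.80


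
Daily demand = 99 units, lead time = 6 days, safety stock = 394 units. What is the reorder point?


Formula: ROP = (Daily Demand * Lead Time) + Safety Stock
Demand during lead time = 99 * 6 = 594 units
ROP = 594 + 394 = 988 units

988 units


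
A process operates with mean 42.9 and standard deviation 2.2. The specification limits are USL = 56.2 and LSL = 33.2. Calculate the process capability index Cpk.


Cpu = (56.2 - 42.9) / (3 * 2.2) = 2.02
Cpl = (42.9 - 33.2) / (3 * 2.2) = 1.47
Cpk = min(2.02, 1.47) = 1.47

1.47


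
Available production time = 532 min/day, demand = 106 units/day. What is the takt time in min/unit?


Formula: Takt Time = Available Production Time / Customer Demand
Takt = 532 min/day / 106 units/day
Takt = 5.02 min/unit

5.02 min/unit


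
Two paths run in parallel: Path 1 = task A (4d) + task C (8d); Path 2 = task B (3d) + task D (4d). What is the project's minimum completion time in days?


Path 1 = 4 + 8 = 12 days
Path 2 = 3 + 4 = 7 days
Duration = max(12, 7) = 12 days

12 days


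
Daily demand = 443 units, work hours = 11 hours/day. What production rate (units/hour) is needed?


Formula: Production Rate = Daily Demand / Available Hours
Rate = 443 units/day / 11 hours/day
Rate = 40.3 units/hour

40.3 units/hour


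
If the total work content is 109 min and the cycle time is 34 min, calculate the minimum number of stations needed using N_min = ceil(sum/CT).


Formula: N_min = ceil(Sum of Task Times / Cycle Time)
N_min = ceil(109 min / 34 min) = ceil(3.2059)
N_min = 4 stations

4


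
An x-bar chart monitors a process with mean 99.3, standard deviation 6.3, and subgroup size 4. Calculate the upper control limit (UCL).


UCL = 99.3 + 3 * 6.3 / sqrt(4)

108.75


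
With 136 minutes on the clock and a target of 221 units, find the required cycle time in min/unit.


Formula: CT = Available Time / Number of Units
CT = 136 min / 221 units
CT = 0.62 min/unit

0.62 min/unit


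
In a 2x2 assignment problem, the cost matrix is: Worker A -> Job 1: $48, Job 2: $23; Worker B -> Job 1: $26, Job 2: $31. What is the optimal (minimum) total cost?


Option 1: A->1 + B->2 = $48 + $31 = $79
Option 2: A->2 + B->1 = $23 + $26 = $49
Min cost = min($79, $49) = $49

$49


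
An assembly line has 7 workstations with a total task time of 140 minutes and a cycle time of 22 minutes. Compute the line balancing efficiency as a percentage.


Formula: Efficiency = Sum of Task Times / (N_stations * CT) * 100
Total station capacity = 7 stations * 22 min = 154 min
Efficiency = 140 / 154 * 100 = 90.9%

90.9%


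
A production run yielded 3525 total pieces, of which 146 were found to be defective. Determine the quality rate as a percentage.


Formula: Quality Rate = Good Pieces / Total Pieces * 100
Good pieces = 3525 - 146 = 3379
QR = 3379 / 3525 * 100 = 95.9%

95.9%


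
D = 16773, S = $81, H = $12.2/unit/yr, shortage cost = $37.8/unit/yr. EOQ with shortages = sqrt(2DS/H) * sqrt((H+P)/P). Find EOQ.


Formula: EOQ* = sqrt(2DS/H) * sqrt((H+P)/P)
Base EOQ = sqrt(2*16773*81/12.2) = 471.94 units
Correction = sqrt((12.2+37.8)/37.8) = 1.15011
EOQ* = 471.94 * 1.15011 = 542.8 units

542.8 units


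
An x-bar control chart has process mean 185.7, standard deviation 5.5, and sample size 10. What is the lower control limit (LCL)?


LCL = 185.7 - 3 * 5.5 / sqrt(10)

180.48


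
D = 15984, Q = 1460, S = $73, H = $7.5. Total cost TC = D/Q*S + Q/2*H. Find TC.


TC = 15984/1460 * 73 + 1460/2 * 7.5

$6274.20


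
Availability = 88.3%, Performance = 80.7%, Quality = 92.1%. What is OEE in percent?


Formula: OEE = Availability * Performance * Quality / 10000
A * P = 88.3% * 80.7% / 100 = 71.26%
OEE = 71.26% * 92.1% / 100 = 65.6%

65.6%


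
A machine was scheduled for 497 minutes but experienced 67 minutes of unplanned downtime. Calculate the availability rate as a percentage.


Formula: Availability = (Planned Time - Downtime) / Planned Time * 100
Uptime = 497 - 67 = 430 min
Availability = 430 / 497 * 100 = 86.5%

86.5%


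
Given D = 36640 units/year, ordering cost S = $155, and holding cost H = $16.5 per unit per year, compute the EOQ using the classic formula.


Formula: EOQ = sqrt(2 * D * S / H)
Numerator: 2 * 36640 * 155 = 11358400
2DS/H = 11358400 / 16.5 = 688387.9
EOQ = sqrt(688387.9) = 829.7 units

829.7 units


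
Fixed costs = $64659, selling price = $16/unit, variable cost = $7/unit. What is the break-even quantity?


Formula: BEQ = Fixed Costs / (Price - Variable Cost)
Contribution margin = $16 - $7 = $9/unit
BEQ = ceil($64659 / $9/unit) = ceil(7184.33) = 7185 units

7185 units


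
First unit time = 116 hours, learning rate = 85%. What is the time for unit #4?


Formula: T_n = T_1 * (learning_rate)^(log2(n)) where learning_rate = rate/100
Doublings = log2(4) = 2
T_n = 116 * 0.85^2
T_n = 116 * 0.7225 = 83.8 hours

83.8 hours


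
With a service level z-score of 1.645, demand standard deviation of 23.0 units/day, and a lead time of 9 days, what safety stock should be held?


Formula: SS = z * sigma_d * sqrt(LT)
sqrt(LT) = sqrt(9) = 3.0
SS = 1.645 * 23.0 * 3.0
SS = 113.5 units

113.5 units


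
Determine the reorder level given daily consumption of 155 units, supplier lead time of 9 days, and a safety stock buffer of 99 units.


Formula: ROP = (Daily Demand * Lead Time) + Safety Stock
Demand during lead time = 155 * 9 = 1395 units
ROP = 1395 + 99 = 1494 units

1494 units


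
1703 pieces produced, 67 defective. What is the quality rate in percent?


Formula: Quality Rate = Good Pieces / Total Pieces * 100
Good pieces = 1703 - 67 = 1636
QR = 1636 / 1703 * 100 = 96.1%

96.1%


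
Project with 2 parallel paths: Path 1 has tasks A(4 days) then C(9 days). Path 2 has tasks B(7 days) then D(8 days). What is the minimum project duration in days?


Path 1 = 4 + 9 = 13 days
Path 2 = 7 + 8 = 15 days
Duration = max(13, 15) = 15 days

15 days


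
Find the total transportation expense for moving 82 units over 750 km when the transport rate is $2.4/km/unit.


TC = dist * cost * units = 750 * 2.4 * 82 = $147600.00

$147600.00


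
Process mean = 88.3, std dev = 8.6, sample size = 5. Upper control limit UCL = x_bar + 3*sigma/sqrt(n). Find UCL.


UCL = 88.3 + 3 * 8.6 / sqrt(5)

99.84


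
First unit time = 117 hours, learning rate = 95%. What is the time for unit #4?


Formula: T_n = T_1 * (learning_rate)^(log2(n)) where learning_rate = rate/100
Doublings = log2(4) = 2
T_n = 117 * 0.95^2
T_n = 117 * 0.9025 = 105.6 hours

105.6 hours


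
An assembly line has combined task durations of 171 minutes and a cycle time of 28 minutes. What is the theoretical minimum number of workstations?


Formula: N_min = ceil(Sum of Task Times / Cycle Time)
N_min = ceil(171 min / 28 min) = ceil(6.1071)
N_min = 7 stations

7


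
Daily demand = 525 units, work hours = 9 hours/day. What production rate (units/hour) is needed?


Formula: Production Rate = Daily Demand / Available Hours
Rate = 525 units/day / 9 hours/day
Rate = 58.3 units/hour

58.3 units/hour


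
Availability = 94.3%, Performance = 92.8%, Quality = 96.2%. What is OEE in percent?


Formula: OEE = Availability * Performance * Quality / 10000
A * P = 94.3% * 92.8% / 100 = 87.51%
OEE = 87.51% * 96.2% / 100 = 84.2%

84.2%


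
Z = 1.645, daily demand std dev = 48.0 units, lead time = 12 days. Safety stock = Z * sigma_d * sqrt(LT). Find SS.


Formula: SS = z * sigma_d * sqrt(LT)
sqrt(LT) = sqrt(12) = 3.4641
SS = 1.645 * 48.0 * 3.4641
SS = 273.5 units

273.5 units


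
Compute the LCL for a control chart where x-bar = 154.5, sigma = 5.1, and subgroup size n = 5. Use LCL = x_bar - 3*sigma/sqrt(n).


LCL = 154.5 - 3 * 5.1 / sqrt(5)

147.66


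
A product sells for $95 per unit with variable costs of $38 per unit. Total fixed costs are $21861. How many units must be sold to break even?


Formula: BEQ = Fixed Costs / (Price - Variable Cost)
Contribution margin = $95 - $38 = $57/unit
BEQ = ceil($21861 / $57/unit) = ceil(383.53) = 384 units

384 units


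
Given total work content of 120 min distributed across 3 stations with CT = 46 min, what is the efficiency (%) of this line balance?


Formula: Efficiency = Sum of Task Times / (N_stations * CT) * 100
Total station capacity = 3 stations * 46 min = 138 min
Efficiency = 120 / 138 * 100 = 87.0%

87.0%


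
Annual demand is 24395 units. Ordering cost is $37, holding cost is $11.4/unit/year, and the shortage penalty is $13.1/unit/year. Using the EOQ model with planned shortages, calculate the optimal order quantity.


Formula: EOQ* = sqrt(2DS/H) * sqrt((H+P)/P)
Base EOQ = sqrt(2*24395*37/11.4) = 397.94 units
Correction = sqrt((11.4+13.1)/13.1) = 1.36756
EOQ* = 397.94 * 1.36756 = 544.2 units

544.2 units


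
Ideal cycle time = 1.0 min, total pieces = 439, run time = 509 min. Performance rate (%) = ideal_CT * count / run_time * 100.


Formula: Performance = (Ideal CT * Total Count) / Run Time * 100
Ideal output time = 1.0 * 439 = 439.0 min
Performance = 439.0 / 509 * 100 = 86.2%

86.2%


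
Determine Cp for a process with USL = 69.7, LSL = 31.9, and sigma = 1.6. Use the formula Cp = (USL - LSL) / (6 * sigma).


Cp = (69.7 - 31.9) / (6 * 1.6)

3.94


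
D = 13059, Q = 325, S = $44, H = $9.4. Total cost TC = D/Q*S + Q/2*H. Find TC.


TC = 13059/325 * 44 + 325/2 * 9.4

$3295.49


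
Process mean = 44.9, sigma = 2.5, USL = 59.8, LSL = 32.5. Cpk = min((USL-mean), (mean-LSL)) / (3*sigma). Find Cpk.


Cpu = (59.8 - 44.9) / (3 * 2.5) = 1.99
Cpl = (44.9 - 32.5) / (3 * 2.5) = 1.65
Cpk = min(1.99, 1.65) = 1.65

1.65


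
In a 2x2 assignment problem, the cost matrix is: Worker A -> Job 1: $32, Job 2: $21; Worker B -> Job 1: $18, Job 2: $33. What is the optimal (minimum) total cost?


Option 1: A->1 + B->2 = $32 + $33 = $65
Option 2: A->2 + B->1 = $21 + $18 = $39
Min cost = min($65, $39) = $39

$39


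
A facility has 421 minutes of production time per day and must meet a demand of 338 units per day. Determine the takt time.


Formula: Takt Time = Available Production Time / Customer Demand
Takt = 421 min/day / 338 units/day
Takt = 1.25 min/unit

1.25 min/unit


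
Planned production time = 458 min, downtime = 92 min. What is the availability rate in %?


Formula: Availability = (Planned Time - Downtime) / Planned Time * 100
Uptime = 458 - 92 = 366 min
Availability = 366 / 458 * 100 = 79.9%

79.9%


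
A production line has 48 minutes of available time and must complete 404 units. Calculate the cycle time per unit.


Formula: CT = Available Time / Number of Units
CT = 48 min / 404 units
CT = 0.12 min/unit

0.12 min/unit


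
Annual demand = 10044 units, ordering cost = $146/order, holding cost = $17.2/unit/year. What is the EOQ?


Formula: EOQ = sqrt(2 * D * S / H)
Numerator: 2 * 10044 * 146 = 2932848
2DS/H = 2932848 / 17.2 = 170514.4
EOQ = sqrt(170514.4) = 412.9 units

412.9 units


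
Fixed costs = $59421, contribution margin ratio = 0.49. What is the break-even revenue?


Formula: BER = Fixed Costs / Contribution Margin Ratio
BER = $59421 / 0.49
BER = $121267.35 (to the nearest cent)

$121267.35


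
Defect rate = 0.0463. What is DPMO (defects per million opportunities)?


DPMO = defect_rate * 1000000 = 0.0463 * 1000000

46300


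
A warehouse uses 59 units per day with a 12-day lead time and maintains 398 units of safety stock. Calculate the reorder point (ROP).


Formula: ROP = (Daily Demand * Lead Time) + Safety Stock
Demand during lead time = 59 * 12 = 708 units
ROP = 708 + 398 = 1106 units

1106 units


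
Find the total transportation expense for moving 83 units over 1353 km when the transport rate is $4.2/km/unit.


TC = dist * cost * units = 1353 * 4.2 * 83 = $471655.80

$471655.80


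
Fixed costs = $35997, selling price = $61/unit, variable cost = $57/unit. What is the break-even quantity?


Formula: BEQ = Fixed Costs / (Price - Variable Cost)
Contribution margin = $61 - $57 = $4/unit
BEQ = ceil($35997 / $4/unit) = ceil(8999.25) = 9000 units

9000 units


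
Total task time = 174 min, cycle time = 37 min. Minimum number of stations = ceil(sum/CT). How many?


Formula: N_min = ceil(Sum of Task Times / Cycle Time)
N_min = ceil(174 min / 37 min) = ceil(4.7027)
N_min = 5 stations

5


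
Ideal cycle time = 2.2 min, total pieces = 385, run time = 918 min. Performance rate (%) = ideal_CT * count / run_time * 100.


Formula: Performance = (Ideal CT * Total Count) / Run Time * 100
Ideal output time = 2.2 * 385 = 847.0 min
Performance = 847.0 / 918 * 100 = 92.3%

92.3%


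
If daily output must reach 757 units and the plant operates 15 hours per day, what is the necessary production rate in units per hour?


Formula: Production Rate = Daily Demand / Available Hours
Rate = 757 units/day / 15 hours/day
Rate = 50.5 units/hour

50.5 units/hour


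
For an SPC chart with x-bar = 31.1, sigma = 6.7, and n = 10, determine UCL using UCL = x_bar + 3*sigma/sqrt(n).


UCL = 31.1 + 3 * 6.7 / sqrt(10)

37.46


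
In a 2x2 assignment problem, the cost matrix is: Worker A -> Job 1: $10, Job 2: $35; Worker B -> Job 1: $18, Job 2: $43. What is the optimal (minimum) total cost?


Option 1: A->1 + B->2 = $10 + $43 = $53
Option 2: A->2 + B->1 = $35 + $18 = $53
Min cost = min($53, $53) = $53

$53


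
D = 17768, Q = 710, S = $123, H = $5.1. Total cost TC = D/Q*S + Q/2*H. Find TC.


TC = 17768/710 * 123 + 710/2 * 5.1

$4888.62


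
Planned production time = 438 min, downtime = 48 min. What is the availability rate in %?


Formula: Availability = (Planned Time - Downtime) / Planned Time * 100
Uptime = 438 - 48 = 390 min
Availability = 390 / 438 * 100 = 89.0%

89.0%


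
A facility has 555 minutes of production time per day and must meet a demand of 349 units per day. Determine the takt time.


Formula: Takt Time = Available Production Time / Customer Demand
Takt = 555 min/day / 349 units/day
Takt = 1.59 min/unit

1.59 min/unit


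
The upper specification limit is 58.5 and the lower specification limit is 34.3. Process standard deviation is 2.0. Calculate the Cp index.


Cp = (58.5 - 34.3) / (6 * 2.0)

2.02


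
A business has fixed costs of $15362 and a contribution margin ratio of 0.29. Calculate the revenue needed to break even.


Formula: BER = Fixed Costs / Contribution Margin Ratio
BER = $15362 / 0.29
BER = $52972.41 (to the nearest cent)

$52972.41


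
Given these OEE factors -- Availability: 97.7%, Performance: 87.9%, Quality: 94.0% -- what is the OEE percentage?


Formula: OEE = Availability * Performance * Quality / 10000
A * P = 97.7% * 87.9% / 100 = 85.88%
OEE = 85.88% * 94.0% / 100 = 80.7%

80.7%


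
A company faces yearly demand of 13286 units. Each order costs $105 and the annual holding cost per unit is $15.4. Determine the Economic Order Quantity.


Formula: EOQ = sqrt(2 * D * S / H)
Numerator: 2 * 13286 * 105 = 2790060
2DS/H = 2790060 / 15.4 = 181172.7
EOQ = sqrt(181172.7) = 425.6 units

425.6 units


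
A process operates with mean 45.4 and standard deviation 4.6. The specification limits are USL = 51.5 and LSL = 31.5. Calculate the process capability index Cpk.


Cpu = (51.5 - 45.4) / (3 * 4.6) = 0.44
Cpl = (45.4 - 31.5) / (3 * 4.6) = 1.01
Cpk = min(0.44, 1.01) = 0.44

0.44


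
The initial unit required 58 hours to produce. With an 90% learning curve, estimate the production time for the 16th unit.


Formula: T_n = T_1 * (learning_rate)^(log2(n)) where learning_rate = rate/100
Doublings = log2(16) = 4
T_n = 58 * 0.9^4
T_n = 58 * 0.6561 = 38.1 hours

38.1 hours


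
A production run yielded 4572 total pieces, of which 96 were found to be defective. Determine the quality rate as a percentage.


Formula: Quality Rate = Good Pieces / Total Pieces * 100
Good pieces = 4572 - 96 = 4476
QR = 4476 / 4572 * 100 = 97.9%

97.9%


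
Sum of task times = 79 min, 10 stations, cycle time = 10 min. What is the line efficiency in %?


Formula: Efficiency = Sum of Task Times / (N_stations * CT) * 100
Total station capacity = 10 stations * 10 min = 100 min
Efficiency = 79 / 100 * 100 = 79.0%

79.0%


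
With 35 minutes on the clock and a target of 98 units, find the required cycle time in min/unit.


Formula: CT = Available Time / Number of Units
CT = 35 min / 98 units
CT = 0.36 min/unit

0.36 min/unit


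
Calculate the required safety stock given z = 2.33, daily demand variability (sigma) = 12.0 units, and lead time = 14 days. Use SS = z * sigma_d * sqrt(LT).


Formula: SS = z * sigma_d * sqrt(LT)
sqrt(LT) = sqrt(14) = 3.7417
SS = 2.33 * 12.0 * 3.7417
SS = 104.6 units

104.6 units


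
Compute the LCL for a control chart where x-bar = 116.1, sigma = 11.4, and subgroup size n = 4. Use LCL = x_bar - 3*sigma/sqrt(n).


LCL = 116.1 - 3 * 11.4 / sqrt(4)

99.0


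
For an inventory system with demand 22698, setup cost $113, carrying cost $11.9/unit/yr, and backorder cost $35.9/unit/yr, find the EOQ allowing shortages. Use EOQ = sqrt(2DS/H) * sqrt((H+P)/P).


Formula: EOQ* = sqrt(2DS/H) * sqrt((H+P)/P)
Base EOQ = sqrt(2*22698*113/11.9) = 656.56 units
Correction = sqrt((11.9+35.9)/35.9) = 1.1539
EOQ* = 656.56 * 1.1539 = 757.6 units

757.6 units


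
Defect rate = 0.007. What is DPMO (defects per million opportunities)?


DPMO = defect_rate * 1000000 = 0.007 * 1000000

7000


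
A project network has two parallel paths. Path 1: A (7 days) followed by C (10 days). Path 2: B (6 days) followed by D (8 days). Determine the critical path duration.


Path 1 = 7 + 10 = 17 days
Path 2 = 6 + 8 = 14 days
Duration = max(17, 14) = 17 days

17 days


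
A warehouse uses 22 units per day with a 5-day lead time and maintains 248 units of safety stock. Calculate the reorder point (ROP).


Formula: ROP = (Daily Demand * Lead Time) + Safety Stock
Demand during lead time = 22 * 5 = 110 units
ROP = 110 + 248 = 358 units

358 units


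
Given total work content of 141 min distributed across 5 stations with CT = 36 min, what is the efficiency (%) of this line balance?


Formula: Efficiency = Sum of Task Times / (N_stations * CT) * 100
Total station capacity = 5 stations * 36 min = 180 min
Efficiency = 141 / 180 * 100 = 78.3%

78.3%


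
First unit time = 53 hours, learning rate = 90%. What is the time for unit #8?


Formula: T_n = T_1 * (learning_rate)^(log2(n)) where learning_rate = rate/100
Doublings = log2(8) = 3
T_n = 53 * 0.9^3
T_n = 53 * 0.729 = 38.6 hours

38.6 hours


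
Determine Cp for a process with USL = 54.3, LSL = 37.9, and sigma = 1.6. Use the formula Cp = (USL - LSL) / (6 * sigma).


Cp = (54.3 - 37.9) / (6 * 1.6)

1.71


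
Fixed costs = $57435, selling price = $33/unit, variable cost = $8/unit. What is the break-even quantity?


Formula: BEQ = Fixed Costs / (Price - Variable Cost)
Contribution margin = $33 - $8 = $25/unit
BEQ = ceil($57435 / $25/unit) = ceil(2297.4) = 2298 units

2298 units


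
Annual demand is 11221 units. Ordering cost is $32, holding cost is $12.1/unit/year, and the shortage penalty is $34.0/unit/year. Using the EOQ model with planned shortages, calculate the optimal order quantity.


Formula: EOQ* = sqrt(2DS/H) * sqrt((H+P)/P)
Base EOQ = sqrt(2*11221*32/12.1) = 243.62 units
Correction = sqrt((12.1+34.0)/34.0) = 1.16442
EOQ* = 243.62 * 1.16442 = 283.7 units

283.7 units


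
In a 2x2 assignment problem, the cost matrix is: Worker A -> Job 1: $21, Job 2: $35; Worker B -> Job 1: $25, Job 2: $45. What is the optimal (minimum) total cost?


Option 1: A->1 + B->2 = $21 + $45 = $66
Option 2: A->2 + B->1 = $35 + $25 = $60
Min cost = min($66, $60) = $60

$60


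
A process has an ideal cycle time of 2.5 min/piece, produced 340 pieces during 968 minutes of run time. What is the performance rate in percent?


Formula: Performance = (Ideal CT * Total Count) / Run Time * 100
Ideal output time = 2.5 * 340 = 850.0 min
Performance = 850.0 / 968 * 100 = 87.8%

87.8%


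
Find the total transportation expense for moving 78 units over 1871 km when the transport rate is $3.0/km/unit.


TC = dist * cost * units = 1871 * 3.0 * 78 = $437814.00

$437814.00


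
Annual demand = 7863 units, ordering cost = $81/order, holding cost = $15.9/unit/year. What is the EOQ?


Formula: EOQ = sqrt(2 * D * S / H)
Numerator: 2 * 7863 * 81 = 1273806
2DS/H = 1273806 / 15.9 = 80113.6
EOQ = sqrt(80113.6) = 283.0 units

283.0 units


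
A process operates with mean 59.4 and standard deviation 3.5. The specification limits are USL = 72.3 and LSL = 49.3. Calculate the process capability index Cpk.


Cpu = (72.3 - 59.4) / (3 * 3.5) = 1.23
Cpl = (59.4 - 49.3) / (3 * 3.5) = 0.96
Cpk = min(1.23, 0.96) = 0.96

0.96


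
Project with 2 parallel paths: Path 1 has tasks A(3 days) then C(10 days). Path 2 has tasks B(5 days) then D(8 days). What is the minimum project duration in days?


Path 1 = 3 + 10 = 13 days
Path 2 = 5 + 8 = 13 days
Duration = max(13, 13) = 13 days

13 days


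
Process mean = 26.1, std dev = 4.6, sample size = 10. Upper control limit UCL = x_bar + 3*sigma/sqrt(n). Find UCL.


UCL = 26.1 + 3 * 4.6 / sqrt(10)

30.46


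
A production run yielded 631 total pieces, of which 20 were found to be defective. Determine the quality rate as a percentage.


Formula: Quality Rate = Good Pieces / Total Pieces * 100
Good pieces = 631 - 20 = 611
QR = 611 / 631 * 100 = 96.8%

96.8%


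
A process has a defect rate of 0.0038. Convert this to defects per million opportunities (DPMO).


DPMO = defect_rate * 1000000 = 0.0038 * 1000000

3800


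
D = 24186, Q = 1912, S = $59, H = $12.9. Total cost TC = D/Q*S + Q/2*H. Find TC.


TC = 24186/1912 * 59 + 1912/2 * 12.9

$13078.73


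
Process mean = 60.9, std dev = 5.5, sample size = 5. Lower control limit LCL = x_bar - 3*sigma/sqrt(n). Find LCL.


LCL = 60.9 - 3 * 5.5 / sqrt(5)

53.52


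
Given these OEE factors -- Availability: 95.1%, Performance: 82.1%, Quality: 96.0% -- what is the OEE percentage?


Formula: OEE = Availability * Performance * Quality / 10000
A * P = 95.1% * 82.1% / 100 = 78.08%
OEE = 78.08% * 96.0% / 100 = 75.0%

75.0%


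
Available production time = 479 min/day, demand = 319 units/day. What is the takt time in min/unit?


Formula: Takt Time = Available Production Time / Customer Demand
Takt = 479 min/day / 319 units/day
Takt = 1.5 min/unit

1.5 min/unit


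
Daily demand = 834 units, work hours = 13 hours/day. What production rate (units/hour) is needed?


Formula: Production Rate = Daily Demand / Available Hours
Rate = 834 units/day / 13 hours/day
Rate = 64.2 units/hour

64.2 units/hour


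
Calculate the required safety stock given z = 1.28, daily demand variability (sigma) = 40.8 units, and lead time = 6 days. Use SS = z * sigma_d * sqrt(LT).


Formula: SS = z * sigma_d * sqrt(LT)
sqrt(LT) = sqrt(6) = 2.4495
SS = 1.28 * 40.8 * 2.4495
SS = 127.9 units

127.9 units


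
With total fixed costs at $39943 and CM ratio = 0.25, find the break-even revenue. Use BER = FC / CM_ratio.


Formula: BER = Fixed Costs / Contribution Margin Ratio
BER = $39943 / 0.25
BER = $159772.00 (to the nearest cent)

$159772.00


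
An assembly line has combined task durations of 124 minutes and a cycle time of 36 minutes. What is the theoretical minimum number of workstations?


Formula: N_min = ceil(Sum of Task Times / Cycle Time)
N_min = ceil(124 min / 36 min) = ceil(3.4444)
N_min = 4 stations

4


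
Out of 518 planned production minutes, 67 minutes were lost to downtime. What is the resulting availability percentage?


Formula: Availability = (Planned Time - Downtime) / Planned Time * 100
Uptime = 518 - 67 = 451 min
Availability = 451 / 518 * 100 = 87.1%

87.1%
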